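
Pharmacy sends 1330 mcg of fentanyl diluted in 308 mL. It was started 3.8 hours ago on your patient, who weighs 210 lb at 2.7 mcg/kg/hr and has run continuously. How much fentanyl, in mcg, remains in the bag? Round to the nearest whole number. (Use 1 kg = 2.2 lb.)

351 mcg

Weight = 210 lb ÷ 2.2 lb/kg = 95.45455 kg
Dose = 2.7 mcg/kg/hr × 95.45455 kg = 257.7273 mcg/hr
Concentration = 1330 mcg ÷ 308 mL = 4.318182 mcg/mL
Rate = 257.7273 mcg/hr ÷ 4.318182 mcg/mL = 59.68421 mL/hr
Volume infused = 59.68421 mL/hr × 3.8 hr = 226.8 mL
Volume remaining = 308 − 226.8 = 81.2 mL
Drug remaining = 81.2 mL × 4.318182 mcg/mL = 350.6364 mcg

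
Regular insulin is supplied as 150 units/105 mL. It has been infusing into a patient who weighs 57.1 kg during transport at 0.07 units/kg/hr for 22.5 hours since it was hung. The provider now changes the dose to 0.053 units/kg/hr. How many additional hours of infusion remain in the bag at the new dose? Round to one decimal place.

19.8 hours

Initial rate:
Dose = 0.07 units/kg/hr × 57.1 kg = 3.997 units/hr
Concentration = 150 units ÷ 105 mL = 1.428571 units/mL
Rate = 3.997 units/hr ÷ 1.428571 units/mL = 2.7979 mL/hr
Volume infused so far = 2.7979 mL/hr × 22.5 hr = 62.95275 mL
Volume remaining = 105 − 62.95275 = 42.04725 mL
New rate:
Dose = 0.053 units/kg/hr × 57.1 kg = 3.0263 units/hr
Rate = 3.0263 units/hr ÷ 1.428571 units/mL = 2.11841 mL/hr
Time remaining = 42.04725 mL ÷ 2.11841 mL/hr = 19.84849 hr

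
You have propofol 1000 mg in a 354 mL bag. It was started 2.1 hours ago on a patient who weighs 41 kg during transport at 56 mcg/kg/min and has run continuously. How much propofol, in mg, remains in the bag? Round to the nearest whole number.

Dose = 56 mcg/kg/min × 41 kg = 2296 mcg/min
2296 mcg/min × 60 min/hr = 137760 mcg/hr
Concentration = 1000 mg ÷ 354 mL = 2.824859 mg/mL = 2824.859 mcg/mL
Rate = 137760 mcg/hr ÷ 2824.859 mcg/mL = 48.76704 mL/hr
Volume infused = 48.76704 mL/hr × 2.1 hr = 102.4108 mL
Volume remaining = 354 − 102.4108 = 251.5892 mL
Drug remaining = 251.5892 mL × 2824.859 mcg/mL = 710704 mcg = 710.704 mg

711 mg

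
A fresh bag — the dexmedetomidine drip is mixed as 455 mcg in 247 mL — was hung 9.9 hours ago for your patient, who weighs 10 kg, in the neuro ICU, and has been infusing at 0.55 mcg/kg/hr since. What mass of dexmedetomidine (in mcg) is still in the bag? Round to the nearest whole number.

Dose = 0.55 mcg/kg/hr × 10 kg = 5.5 mcg/hr
Concentration = 455 mcg ÷ 247 mL = 1.842105 mcg/mL
Rate = 5.5 mcg/hr ÷ 1.842105 mcg/mL = 2.985714 mL/hr
Volume infused = 2.985714 mL/hr × 9.9 hr = 29.55857 mL
Volume remaining = 247 − 29.55857 = 217.4414 mL
Drug remaining = 217.4414 mL × 1.842105 mcg/mL = 400.55 mcg

401 mcg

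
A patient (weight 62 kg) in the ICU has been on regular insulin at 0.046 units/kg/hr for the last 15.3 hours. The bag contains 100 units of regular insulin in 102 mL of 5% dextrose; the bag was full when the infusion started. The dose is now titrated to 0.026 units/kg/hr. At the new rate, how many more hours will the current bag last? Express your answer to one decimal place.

35.0 hours

Initial rate:
Dose = 0.046 units/kg/hr × 62 kg = 2.852 units/hr
Concentration = 100 units ÷ 102 mL = 0.9803922 units/mL
Rate = 2.852 units/hr ÷ 0.9803922 units/mL = 2.90904 mL/hr
Volume infused so far = 2.90904 mL/hr × 15.3 hr = 44.50831 mL
Volume remaining = 102 − 44.50831 = 57.49169 mL
New rate:
Dose = 0.026 units/kg/hr × 62 kg = 1.612 units/hr
Rate = 1.612 units/hr ÷ 0.9803922 units/mL = 1.64424 mL/hr
Time remaining = 57.49169 mL ÷ 1.64424 mL/hr = 34.96551 hr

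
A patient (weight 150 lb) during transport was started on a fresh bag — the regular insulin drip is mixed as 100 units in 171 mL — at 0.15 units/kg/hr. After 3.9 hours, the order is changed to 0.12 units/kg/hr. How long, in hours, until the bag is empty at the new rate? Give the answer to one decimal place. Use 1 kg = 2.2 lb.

7.3 hours

Initial rate:
Weight = 150 lb ÷ 2.2 lb/kg = 68.18182 kg
Dose = 0.15 units/kg/hr × 68.18182 kg = 10.22727 units/hr
Concentration = 100 units ÷ 171 mL = 0.5847953 units/mL
Rate = 10.22727 units/hr ÷ 0.5847953 units/mL = 17.48864 mL/hr
Volume infused so far = 17.48864 mL/hr × 3.9 hr = 68.20568 mL
Volume remaining = 171 − 68.20568 = 102.7943 mL
New rate:
Dose = 0.12 units/kg/hr × 68.18182 kg = 8.181818 units/hr
Rate = 8.181818 units/hr ÷ 0.5847953 units/mL = 13.99091 mL/hr
Time remaining = 102.7943 mL ÷ 13.99091 mL/hr = 7.347222 hr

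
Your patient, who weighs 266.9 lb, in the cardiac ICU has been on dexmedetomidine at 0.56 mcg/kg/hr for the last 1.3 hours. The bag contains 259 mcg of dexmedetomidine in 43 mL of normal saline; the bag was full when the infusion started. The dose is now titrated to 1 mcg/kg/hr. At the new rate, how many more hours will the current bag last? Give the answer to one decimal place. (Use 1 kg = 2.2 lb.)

1.4 hours

Initial rate:
Weight = 266.9 lb ÷ 2.2 lb/kg = 121.3182 kg
Dose = 0.56 mcg/kg/hr × 121.3182 kg = 67.93818 mcg/hr
Concentration = 259 mcg ÷ 43 mL = 6.023256 mcg/mL
Rate = 67.93818 mcg/hr ÷ 6.023256 mcg/mL = 11.27931 mL/hr
Volume infused so far = 11.27931 mL/hr × 1.3 hr = 14.66311 mL
Volume remaining = 43 − 14.66311 = 28.33689 mL
New rate:
Dose = 1 mcg/kg/hr × 121.3182 kg = 121.3182 mcg/hr
Rate = 121.3182 mcg/hr ÷ 6.023256 mcg/mL = 20.14163 mL/hr
Time remaining = 28.33689 mL ÷ 20.14163 mL/hr = 1.406882 hr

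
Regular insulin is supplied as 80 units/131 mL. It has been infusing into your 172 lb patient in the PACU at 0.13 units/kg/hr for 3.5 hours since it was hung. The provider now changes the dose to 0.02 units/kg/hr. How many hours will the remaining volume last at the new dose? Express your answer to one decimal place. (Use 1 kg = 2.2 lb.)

28.4 hours

Initial rate:
Weight = 172 lb ÷ 2.2 lb/kg = 78.18182 kg
Dose = 0.13 units/kg/hr × 78.18182 kg = 10.16364 units/hr
Concentration = 80 units ÷ 131 mL = 0.610687 units/mL
Rate = 10.16364 units/hr ÷ 0.610687 units/mL = 16.64295 mL/hr
Volume infused so far = 16.64295 mL/hr × 3.5 hr = 58.25034 mL
Volume remaining = 131 − 58.25034 = 72.74966 mL
New rate:
Dose = 0.02 units/kg/hr × 78.18182 kg = 1.563636 units/hr
Rate = 1.563636 units/hr ÷ 0.610687 units/mL = 2.560455 mL/hr
Time remaining = 72.74966 mL ÷ 2.560455 mL/hr = 28.41279 hr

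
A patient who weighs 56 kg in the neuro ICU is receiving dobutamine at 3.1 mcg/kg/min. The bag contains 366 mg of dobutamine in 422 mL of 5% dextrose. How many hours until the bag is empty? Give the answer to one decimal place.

Dose = 3.1 mcg/kg/min × 56 kg = 173.6 mcg/min
173.6 mcg/min × 60 min/hr = 10416 mcg/hr
Concentration = 366 mg ÷ 422 mL = 0.8672986 mg/mL = 867.2986 mcg/mL
Rate = 10416 mcg/hr ÷ 867.2986 mcg/mL = 12.0097 mL/hr
Duration = 422 mL ÷ 12.0097 mL/hr = 35.13825 hr

35.1 hours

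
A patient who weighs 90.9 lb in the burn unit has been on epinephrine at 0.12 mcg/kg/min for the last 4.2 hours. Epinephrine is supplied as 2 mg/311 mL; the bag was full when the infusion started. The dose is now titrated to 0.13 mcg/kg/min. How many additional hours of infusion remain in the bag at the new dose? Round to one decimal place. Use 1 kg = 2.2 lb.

2.3 hours

Initial rate:
Weight = 90.9 lb ÷ 2.2 lb/kg = 41.31818 kg
Dose = 0.12 mcg/kg/min × 41.31818 kg = 4.958182 mcg/min
4.958182 mcg/min × 60 min/hr = 297.4909 mcg/hr
Concentration = 2 mg ÷ 311 mL = 0.006430868 mg/mL = 6.430868 mcg/mL
Rate = 297.4909 mcg/hr ÷ 6.430868 mcg/mL = 46.25984 mL/hr
Volume infused so far = 46.25984 mL/hr × 4.2 hr = 194.2913 mL
Volume remaining = 311 − 194.2913 = 116.7087 mL
New rate:
Dose = 0.13 mcg/kg/min × 41.31818 kg = 5.371364 mcg/min
5.371364 mcg/min × 60 min/hr = 322.2818 mcg/hr
Rate = 322.2818 mcg/hr ÷ 6.430868 mcg/mL = 50.11482 mL/hr
Time remaining = 116.7087 mL ÷ 50.11482 mL/hr = 2.328826 hr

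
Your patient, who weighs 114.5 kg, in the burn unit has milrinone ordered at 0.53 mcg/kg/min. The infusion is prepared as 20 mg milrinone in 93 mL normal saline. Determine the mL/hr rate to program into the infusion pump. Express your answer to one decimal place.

16.9 mL/hr

Dose = 0.53 mcg/kg/min × 114.5 kg = 60.685 mcg/min
60.685 mcg/min × 60 min/hr = 3641.1 mcg/hr
Concentration = 20 mg ÷ 93 mL = 0.2150538 mg/mL = 215.0538 mcg/mL
Rate = 3641.1 mcg/hr ÷ 215.0538 mcg/mL = 16.93112 mL/hr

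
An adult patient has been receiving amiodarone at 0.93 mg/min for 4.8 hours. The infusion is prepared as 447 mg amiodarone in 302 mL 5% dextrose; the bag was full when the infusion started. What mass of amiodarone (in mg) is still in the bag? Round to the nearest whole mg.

179 mg

0.93 mg/min × 60 min/hr = 55.8 mg/hr
Concentration = 447 mg ÷ 302 mL = 1.480132 mg/mL
Rate = 55.8 mg/hr ÷ 1.480132 mg/mL = 37.69933 mL/hr
Volume infused = 37.69933 mL/hr × 4.8 hr = 180.9568 mL
Volume remaining = 302 − 180.9568 = 121.0432 mL
Drug remaining = 121.0432 mL × 1.480132 mg/mL = 179.16 mg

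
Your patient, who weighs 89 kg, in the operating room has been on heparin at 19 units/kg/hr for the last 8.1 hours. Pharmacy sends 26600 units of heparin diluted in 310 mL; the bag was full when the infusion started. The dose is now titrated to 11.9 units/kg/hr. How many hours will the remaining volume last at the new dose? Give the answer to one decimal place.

Initial rate:
Dose = 19 units/kg/hr × 89 kg = 1691 units/hr
Concentration = 26600 units ÷ 310 mL = 85.80645 units/mL
Rate = 1691 units/hr ÷ 85.80645 units/mL = 19.70714 mL/hr
Volume infused so far = 19.70714 mL/hr × 8.1 hr = 159.6279 mL
Volume remaining = 310 − 159.6279 = 150.3721 mL
New rate:
Dose = 11.9 units/kg/hr × 89 kg = 1059.1 units/hr
Rate = 1059.1 units/hr ÷ 85.80645 units/mL = 12.34289 mL/hr
Time remaining = 150.3721 mL ÷ 12.34289 mL/hr = 12.18289 hr

12.2 hours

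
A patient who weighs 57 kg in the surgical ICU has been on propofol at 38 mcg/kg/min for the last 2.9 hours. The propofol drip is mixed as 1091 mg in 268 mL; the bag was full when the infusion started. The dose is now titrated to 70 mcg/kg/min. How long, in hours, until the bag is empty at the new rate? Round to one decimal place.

3.0 hours

Initial rate:
Dose = 38 mcg/kg/min × 57 kg = 2166 mcg/min
2166 mcg/min × 60 min/hr = 129960 mcg/hr
Concentration = 1091 mg ÷ 268 mL = 4.070896 mg/mL = 4070.896 mcg/mL
Rate = 129960 mcg/hr ÷ 4070.896 mcg/mL = 31.92418 mL/hr
Volume infused so far = 31.92418 mL/hr × 2.9 hr = 92.58012 mL
Volume remaining = 268 − 92.58012 = 175.4199 mL
New rate:
Dose = 70 mcg/kg/min × 57 kg = 3990 mcg/min
3990 mcg/min × 60 min/hr = 239400 mcg/hr
Rate = 239400 mcg/hr ÷ 4070.896 mcg/mL = 58.8077 mL/hr
Time remaining = 175.4199 mL ÷ 58.8077 mL/hr = 2.982941 hr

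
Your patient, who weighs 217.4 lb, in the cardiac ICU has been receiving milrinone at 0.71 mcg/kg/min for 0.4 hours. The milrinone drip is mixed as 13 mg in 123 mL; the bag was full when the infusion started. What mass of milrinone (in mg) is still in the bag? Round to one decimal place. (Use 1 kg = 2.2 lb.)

Weight = 217.4 lb ÷ 2.2 lb/kg = 98.81818 kg
Dose = 0.71 mcg/kg/min × 98.81818 kg = 70.16091 mcg/min
70.16091 mcg/min × 60 min/hr = 4209.655 mcg/hr
Concentration = 13 mg ÷ 123 mL = 0.1056911 mg/mL = 105.6911 mcg/mL
Rate = 4209.655 mcg/hr ÷ 105.6911 mcg/mL = 39.82981 mL/hr
Volume infused = 39.82981 mL/hr × 0.4 hr = 15.93192 mL
Volume remaining = 123 − 15.93192 = 107.0681 mL
Drug remaining = 107.0681 mL × 105.6911 mcg/mL = 11316.14 mcg = 11.31614 mg

11.3 mg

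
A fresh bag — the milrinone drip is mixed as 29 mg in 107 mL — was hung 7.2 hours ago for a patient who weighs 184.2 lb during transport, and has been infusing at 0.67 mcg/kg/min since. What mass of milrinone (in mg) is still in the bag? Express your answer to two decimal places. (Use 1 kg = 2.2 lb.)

Weight = 184.2 lb ÷ 2.2 lb/kg = 83.72727 kg
Dose = 0.67 mcg/kg/min × 83.72727 kg = 56.09727 mcg/min
56.09727 mcg/min × 60 min/hr = 3365.836 mcg/hr
Concentration = 29 mg ÷ 107 mL = 0.271028 mg/mL = 271.028 mcg/mL
Rate = 3365.836 mcg/hr ÷ 271.028 mcg/mL = 12.41878 mL/hr
Volume infused = 12.41878 mL/hr × 7.2 hr = 89.41518 mL
Volume remaining = 107 − 89.41518 = 17.58482 mL
Drug remaining = 17.58482 mL × 271.028 mcg/mL = 4765.978 mcg = 4.765978 mg

4.77 mg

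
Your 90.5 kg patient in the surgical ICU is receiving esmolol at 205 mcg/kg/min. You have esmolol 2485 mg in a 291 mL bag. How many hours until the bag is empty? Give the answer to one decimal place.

Dose = 205 mcg/kg/min × 90.5 kg = 18552.5 mcg/min
18552.5 mcg/min × 60 min/hr = 1113150 mcg/hr
Concentration = 2485 mg ÷ 291 mL = 8.539519 mg/mL = 8539.519 mcg/mL
Rate = 1113150 mcg/hr ÷ 8539.519 mcg/mL = 130.3528 mL/hr
Duration = 291 mL ÷ 130.3528 mL/hr = 2.232404 hr

2.2 hours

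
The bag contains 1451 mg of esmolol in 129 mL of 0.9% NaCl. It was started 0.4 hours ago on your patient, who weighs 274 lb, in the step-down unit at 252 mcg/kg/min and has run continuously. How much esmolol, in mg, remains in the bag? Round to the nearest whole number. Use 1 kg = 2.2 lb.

698 mg

Weight = 274 lb ÷ 2.2 lb/kg = 124.5455 kg
Dose = 252 mcg/kg/min × 124.5455 kg = 31385.45 mcg/min
31385.45 mcg/min × 60 min/hr = 1883127 mcg/hr
Concentration = 1451 mg ÷ 129 mL = 11.24806 mg/mL = 11248.06 mcg/mL
Rate = 1883127 mcg/hr ÷ 11248.06 mcg/mL = 167.4179 mL/hr
Volume infused = 167.4179 mL/hr × 0.4 hr = 66.96717 mL
Volume remaining = 129 − 66.96717 = 62.03283 mL
Drug remaining = 62.03283 mL × 11248.06 mcg/mL = 697749.1 mcg = 697.7491 mg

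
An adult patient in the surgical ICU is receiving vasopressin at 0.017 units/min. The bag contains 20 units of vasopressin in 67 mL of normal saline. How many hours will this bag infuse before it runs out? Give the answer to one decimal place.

0.017 units/min × 60 min/hr = 1.02 units/hr
Concentration = 20 units ÷ 67 mL = 0.2985075 units/mL
Rate = 1.02 units/hr ÷ 0.2985075 units/mL = 3.417 mL/hr
Duration = 67 mL ÷ 3.417 mL/hr = 19.60784 hr

19.6 hours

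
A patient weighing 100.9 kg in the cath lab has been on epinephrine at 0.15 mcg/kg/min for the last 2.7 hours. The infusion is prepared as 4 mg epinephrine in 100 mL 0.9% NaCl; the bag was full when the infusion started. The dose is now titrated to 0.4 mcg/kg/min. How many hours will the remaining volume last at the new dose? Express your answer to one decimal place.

0.6 hours

Initial rate:
Dose = 0.15 mcg/kg/min × 100.9 kg = 15.135 mcg/min
15.135 mcg/min × 60 min/hr = 908.1 mcg/hr
Concentration = 4 mg ÷ 100 mL = 0.04 mg/mL = 40 mcg/mL
Rate = 908.1 mcg/hr ÷ 40 mcg/mL = 22.7025 mL/hr
Volume infused so far = 22.7025 mL/hr × 2.7 hr = 61.29675 mL
Volume remaining = 100 − 61.29675 = 38.70325 mL
New rate:
Dose = 0.4 mcg/kg/min × 100.9 kg = 40.36 mcg/min
40.36 mcg/min × 60 min/hr = 2421.6 mcg/hr
Rate = 2421.6 mcg/hr ÷ 40 mcg/mL = 60.54 mL/hr
Time remaining = 38.70325 mL ÷ 60.54 mL/hr = 0.6393005 hr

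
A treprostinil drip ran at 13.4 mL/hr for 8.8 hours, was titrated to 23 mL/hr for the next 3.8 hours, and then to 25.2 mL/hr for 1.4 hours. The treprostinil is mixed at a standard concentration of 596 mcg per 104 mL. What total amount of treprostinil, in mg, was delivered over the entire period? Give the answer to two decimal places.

Concentration = 596 mcg ÷ 104 mL = 5.730769 mcg/mL
Stage 1: 13.4 mL/hr × 8.8 hr = 117.92 mL → 117.92 mL × 5.730769 mcg/mL = 675.7723 mcg
Stage 2: 23 mL/hr × 3.8 hr = 87.4 mL → 87.4 mL × 5.730769 mcg/mL = 500.8692 mcg
Stage 3: 25.2 mL/hr × 1.4 hr = 35.28 mL → 35.28 mL × 5.730769 mcg/mL = 202.1815 mcg
Total = 675.7723 + 500.8692 + 202.1815 = 1378.823 mcg = 1.378823 mg

1.38 mg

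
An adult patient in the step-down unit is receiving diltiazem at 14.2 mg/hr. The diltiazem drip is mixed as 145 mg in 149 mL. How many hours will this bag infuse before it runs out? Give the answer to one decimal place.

Concentration = 145 mg ÷ 149 mL = 0.9731544 mg/mL
Rate = 14.2 mg/hr ÷ 0.9731544 mg/mL = 14.59172 mL/hr
Duration = 149 mL ÷ 14.59172 mL/hr = 10.21127 hr

10.2 hours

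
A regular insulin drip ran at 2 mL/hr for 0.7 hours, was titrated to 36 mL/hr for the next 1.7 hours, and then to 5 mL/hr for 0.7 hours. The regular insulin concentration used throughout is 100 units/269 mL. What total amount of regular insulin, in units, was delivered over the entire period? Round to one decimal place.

24.6 units

Concentration = 100 units ÷ 269 mL = 0.3717472 units/mL
Stage 1: 2 mL/hr × 0.7 hr = 1.4 mL → 1.4 mL × 0.3717472 units/mL = 0.5204461 units
Stage 2: 36 mL/hr × 1.7 hr = 61.2 mL → 61.2 mL × 0.3717472 units/mL = 22.75093 units
Stage 3: 5 mL/hr × 0.7 hr = 3.5 mL → 3.5 mL × 0.3717472 units/mL = 1.301115 units
Total = 0.5204461 + 22.75093 + 1.301115 = 24.57249 units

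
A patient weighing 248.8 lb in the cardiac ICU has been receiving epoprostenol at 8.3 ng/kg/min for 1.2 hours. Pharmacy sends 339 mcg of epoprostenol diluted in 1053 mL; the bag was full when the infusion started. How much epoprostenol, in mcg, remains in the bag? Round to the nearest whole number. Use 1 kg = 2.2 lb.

Weight = 248.8 lb ÷ 2.2 lb/kg = 113.0909 kg
Dose = 8.3 ng/kg/min × 113.0909 kg = 938.6545 ng/min
938.6545 ng/min × 60 min/hr = 56319.27 ng/hr
Concentration = 339 mcg ÷ 1053 mL = 0.3219373 mcg/mL = 321.9373 ng/mL
Rate = 56319.27 ng/hr ÷ 321.9373 ng/mL = 174.9386 mL/hr
Volume infused = 174.9386 mL/hr × 1.2 hr = 209.9264 mL
Volume remaining = 1053 − 209.9264 = 843.0736 mL
Drug remaining = 843.0736 mL × 321.9373 ng/mL = 271416.9 ng = 271.4169 mcg

271 mcg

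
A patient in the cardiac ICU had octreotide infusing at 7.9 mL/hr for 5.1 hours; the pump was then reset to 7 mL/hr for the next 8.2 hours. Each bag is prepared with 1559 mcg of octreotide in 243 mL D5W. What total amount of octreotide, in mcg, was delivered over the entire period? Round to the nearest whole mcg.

Concentration = 1559 mcg ÷ 243 mL = 6.415638 mcg/mL
Stage 1: 7.9 mL/hr × 5.1 hr = 40.29 mL → 40.29 mL × 6.415638 mcg/mL = 258.486 mcg
Stage 2: 7 mL/hr × 8.2 hr = 57.4 mL → 57.4 mL × 6.415638 mcg/mL = 368.2576 mcg
Total = 258.486 + 368.2576 = 626.7437 mcg

627 mcg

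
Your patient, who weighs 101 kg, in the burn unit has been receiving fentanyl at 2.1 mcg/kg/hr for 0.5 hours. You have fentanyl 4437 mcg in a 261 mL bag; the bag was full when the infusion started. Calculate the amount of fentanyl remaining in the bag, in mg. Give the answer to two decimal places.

Dose = 2.1 mcg/kg/hr × 101 kg = 212.1 mcg/hr
Concentration = 4437 mcg ÷ 261 mL = 17 mcg/mL
Rate = 212.1 mcg/hr ÷ 17 mcg/mL = 12.47647 mL/hr
Volume infused = 12.47647 mL/hr × 0.5 hr = 6.238235 mL
Volume remaining = 261 − 6.238235 = 254.7618 mL
Drug remaining = 254.7618 mL × 17 mcg/mL = 4330.95 mcg = 4.33095 mg

4.33 mg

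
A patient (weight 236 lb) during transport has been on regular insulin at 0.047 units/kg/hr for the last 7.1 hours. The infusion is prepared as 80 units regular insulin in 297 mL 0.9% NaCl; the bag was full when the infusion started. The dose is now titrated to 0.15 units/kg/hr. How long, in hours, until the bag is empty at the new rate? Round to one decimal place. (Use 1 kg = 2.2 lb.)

2.7 hours

Initial rate:
Weight = 236 lb ÷ 2.2 lb/kg = 107.2727 kg
Dose = 0.047 units/kg/hr × 107.2727 kg = 5.041818 units/hr
Concentration = 80 units ÷ 297 mL = 0.2693603 units/mL
Rate = 5.041818 units/hr ÷ 0.2693603 units/mL = 18.71775 mL/hr
Volume infused so far = 18.71775 mL/hr × 7.1 hr = 132.896 mL
Volume remaining = 297 − 132.896 = 164.104 mL
New rate:
Dose = 0.15 units/kg/hr × 107.2727 kg = 16.09091 units/hr
Rate = 16.09091 units/hr ÷ 0.2693603 units/mL = 59.7375 mL/hr
Time remaining = 164.104 mL ÷ 59.7375 mL/hr = 2.747085 hr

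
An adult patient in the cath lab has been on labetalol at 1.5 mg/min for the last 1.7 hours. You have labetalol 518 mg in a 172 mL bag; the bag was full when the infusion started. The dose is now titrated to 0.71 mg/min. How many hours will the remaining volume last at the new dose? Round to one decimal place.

8.6 hours

Initial rate:
1.5 mg/min × 60 min/hr = 90 mg/hr
Concentration = 518 mg ÷ 172 mL = 3.011628 mg/mL
Rate = 90 mg/hr ÷ 3.011628 mg/mL = 29.88417 mL/hr
Volume infused so far = 29.88417 mL/hr × 1.7 hr = 50.80309 mL
Volume remaining = 172 − 50.80309 = 121.1969 mL
New rate:
0.71 mg/min × 60 min/hr = 42.6 mg/hr
Rate = 42.6 mg/hr ÷ 3.011628 mg/mL = 14.14517 mL/hr
Time remaining = 121.1969 mL ÷ 14.14517 mL/hr = 8.568075 hr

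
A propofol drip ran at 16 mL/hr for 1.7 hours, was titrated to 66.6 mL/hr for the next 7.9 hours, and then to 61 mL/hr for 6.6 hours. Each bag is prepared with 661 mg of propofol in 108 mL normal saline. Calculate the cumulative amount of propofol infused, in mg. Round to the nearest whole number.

5851 mg

Concentration = 661 mg ÷ 108 mL = 6.12037 mg/mL
Stage 1: 16 mL/hr × 1.7 hr = 27.2 mL → 27.2 mL × 6.12037 mg/mL = 166.4741 mg
Stage 2: 66.6 mL/hr × 7.9 hr = 526.14 mL → 526.14 mL × 6.12037 mg/mL = 3220.172 mg
Stage 3: 61 mL/hr × 6.6 hr = 402.6 mL → 402.6 mL × 6.12037 mg/mL = 2464.061 mg
Total = 166.4741 + 3220.172 + 2464.061 = 5850.707 mg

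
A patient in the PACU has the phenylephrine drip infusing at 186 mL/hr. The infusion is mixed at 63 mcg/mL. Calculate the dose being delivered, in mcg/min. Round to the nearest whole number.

Drug rate = 186 mL/hr × 63 mcg/mL = 11718 mcg/hr
11718 mcg/hr ÷ 60 min/hr = 195.3 mcg/min

195 mcg/min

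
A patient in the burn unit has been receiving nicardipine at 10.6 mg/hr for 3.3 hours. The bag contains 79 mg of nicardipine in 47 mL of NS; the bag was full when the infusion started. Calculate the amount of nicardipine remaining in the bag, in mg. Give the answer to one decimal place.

44.0 mg

Concentration = 79 mg ÷ 47 mL = 1.680851 mg/mL
Rate = 10.6 mg/hr ÷ 1.680851 mg/mL = 6.306329 mL/hr
Volume infused = 6.306329 mL/hr × 3.3 hr = 20.81089 mL
Volume remaining = 47 − 20.81089 = 26.18911 mL
Drug remaining = 26.18911 mL × 1.680851 mg/mL = 44.02 mg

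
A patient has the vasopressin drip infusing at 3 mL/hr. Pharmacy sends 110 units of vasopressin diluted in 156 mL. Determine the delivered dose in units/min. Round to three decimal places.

0.035 units/min

Concentration = 110 units ÷ 156 mL = 0.7051282 units/mL
Drug rate = 3 mL/hr × 0.7051282 units/mL = 2.115385 units/hr
2.115385 units/hr ÷ 60 min/hr = 0.03525641 units/min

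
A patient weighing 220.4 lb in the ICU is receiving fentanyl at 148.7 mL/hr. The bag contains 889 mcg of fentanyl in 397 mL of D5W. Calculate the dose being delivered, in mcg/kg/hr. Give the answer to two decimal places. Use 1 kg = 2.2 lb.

3.32 mcg/kg/hr

Weight = 220.4 lb ÷ 2.2 lb/kg = 100.1818 kg
Concentration = 889 mcg ÷ 397 mL = 2.239295 mcg/mL
Drug rate = 148.7 mL/hr × 2.239295 mcg/mL = 332.9831 mcg/hr
332.9831 mcg/hr ÷ 100.1818 kg = 3.323788 mcg/kg/hr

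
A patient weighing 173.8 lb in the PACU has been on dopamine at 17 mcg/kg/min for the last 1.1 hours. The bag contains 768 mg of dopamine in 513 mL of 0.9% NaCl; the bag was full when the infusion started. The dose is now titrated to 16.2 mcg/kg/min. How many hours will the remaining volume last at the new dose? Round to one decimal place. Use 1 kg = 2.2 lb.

Initial rate:
Weight = 173.8 lb ÷ 2.2 lb/kg = 79 kg
Dose = 17 mcg/kg/min × 79 kg = 1343 mcg/min
1343 mcg/min × 60 min/hr = 80580 mcg/hr
Concentration = 768 mg ÷ 513 mL = 1.497076 mg/mL = 1497.076 mcg/mL
Rate = 80580 mcg/hr ÷ 1497.076 mcg/mL = 53.82492 mL/hr
Volume infused so far = 53.82492 mL/hr × 1.1 hr = 59.20741 mL
Volume remaining = 513 − 59.20741 = 453.7926 mL
New rate:
Dose = 16.2 mcg/kg/min × 79 kg = 1279.8 mcg/min
1279.8 mcg/min × 60 min/hr = 76788 mcg/hr
Rate = 76788 mcg/hr ÷ 1497.076 mcg/mL = 51.29198 mL/hr
Time remaining = 453.7926 mL ÷ 51.29198 mL/hr = 8.847242 hr

8.8 hours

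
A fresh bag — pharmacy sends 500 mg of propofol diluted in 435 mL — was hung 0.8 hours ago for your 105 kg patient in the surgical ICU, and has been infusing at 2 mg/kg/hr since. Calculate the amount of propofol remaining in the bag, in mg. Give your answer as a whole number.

332 mg

Dose = 2 mg/kg/hr × 105 kg = 210 mg/hr
Concentration = 500 mg ÷ 435 mL = 1.149425 mg/mL
Rate = 210 mg/hr ÷ 1.149425 mg/mL = 182.7 mL/hr
Volume infused = 182.7 mL/hr × 0.8 hr = 146.16 mL
Volume remaining = 435 − 146.16 = 288.84 mL
Drug remaining = 288.84 mL × 1.149425 mg/mL = 332 mg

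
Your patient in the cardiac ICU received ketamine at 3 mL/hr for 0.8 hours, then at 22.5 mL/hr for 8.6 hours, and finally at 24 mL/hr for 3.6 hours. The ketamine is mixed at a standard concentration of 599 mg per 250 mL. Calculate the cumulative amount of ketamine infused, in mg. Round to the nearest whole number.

676 mg

Concentration = 599 mg ÷ 250 mL = 2.396 mg/mL
Stage 1: 3 mL/hr × 0.8 hr = 2.4 mL → 2.4 mL × 2.396 mg/mL = 5.7504 mg
Stage 2: 22.5 mL/hr × 8.6 hr = 193.5 mL → 193.5 mL × 2.396 mg/mL = 463.626 mg
Stage 3: 24 mL/hr × 3.6 hr = 86.4 mL → 86.4 mL × 2.396 mg/mL = 207.0144 mg
Total = 5.7504 + 463.626 + 207.0144 = 676.3908 mg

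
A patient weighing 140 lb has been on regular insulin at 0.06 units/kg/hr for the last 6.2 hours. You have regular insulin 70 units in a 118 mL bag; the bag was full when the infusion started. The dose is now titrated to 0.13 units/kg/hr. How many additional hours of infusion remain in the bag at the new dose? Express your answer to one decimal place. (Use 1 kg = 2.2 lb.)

5.6 hours

Initial rate:
Weight = 140 lb ÷ 2.2 lb/kg = 63.63636 kg
Dose = 0.06 units/kg/hr × 63.63636 kg = 3.818182 units/hr
Concentration = 70 units ÷ 118 mL = 0.5932203 units/mL
Rate = 3.818182 units/hr ÷ 0.5932203 units/mL = 6.436364 mL/hr
Volume infused so far = 6.436364 mL/hr × 6.2 hr = 39.90545 mL
Volume remaining = 118 − 39.90545 = 78.09455 mL
New rate:
Dose = 0.13 units/kg/hr × 63.63636 kg = 8.272727 units/hr
Rate = 8.272727 units/hr ÷ 0.5932203 units/mL = 13.94545 mL/hr
Time remaining = 78.09455 mL ÷ 13.94545 mL/hr = 5.6 hr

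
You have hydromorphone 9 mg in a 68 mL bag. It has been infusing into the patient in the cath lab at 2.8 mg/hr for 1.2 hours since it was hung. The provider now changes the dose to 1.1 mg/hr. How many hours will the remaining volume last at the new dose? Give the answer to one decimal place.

5.1 hours

Initial rate:
Concentration = 9 mg ÷ 68 mL = 0.1323529 mg/mL
Rate = 2.8 mg/hr ÷ 0.1323529 mg/mL = 21.15556 mL/hr
Volume infused so far = 21.15556 mL/hr × 1.2 hr = 25.38667 mL
Volume remaining = 68 − 25.38667 = 42.61333 mL
New rate:
Rate = 1.1 mg/hr ÷ 0.1323529 mg/mL = 8.311111 mL/hr
Time remaining = 42.61333 mL ÷ 8.311111 mL/hr = 5.127273 hr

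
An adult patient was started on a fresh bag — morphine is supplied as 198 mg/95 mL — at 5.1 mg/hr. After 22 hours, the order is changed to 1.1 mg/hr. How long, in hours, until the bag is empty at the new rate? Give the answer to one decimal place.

78.0 hours

Initial rate:
Concentration = 198 mg ÷ 95 mL = 2.084211 mg/mL
Rate = 5.1 mg/hr ÷ 2.084211 mg/mL = 2.44697 mL/hr
Volume infused so far = 2.44697 mL/hr × 22 hr = 53.83333 mL
Volume remaining = 95 − 53.83333 = 41.16667 mL
New rate:
Rate = 1.1 mg/hr ÷ 2.084211 mg/mL = 0.5277778 mL/hr
Time remaining = 41.16667 mL ÷ 0.5277778 mL/hr = 78 hr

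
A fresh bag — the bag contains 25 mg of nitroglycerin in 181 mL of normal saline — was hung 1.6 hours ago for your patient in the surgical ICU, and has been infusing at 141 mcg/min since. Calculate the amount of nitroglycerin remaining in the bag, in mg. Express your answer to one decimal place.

141 mcg/min × 60 min/hr = 8460 mcg/hr
Concentration = 25 mg ÷ 181 mL = 0.1381215 mg/mL = 138.1215 mcg/mL
Rate = 8460 mcg/hr ÷ 138.1215 mcg/mL = 61.2504 mL/hr
Volume infused = 61.2504 mL/hr × 1.6 hr = 98.00064 mL
Volume remaining = 181 − 98.00064 = 82.99936 mL
Drug remaining = 82.99936 mL × 138.1215 mcg/mL = 11464 mcg = 11.464 mg

11.5 mg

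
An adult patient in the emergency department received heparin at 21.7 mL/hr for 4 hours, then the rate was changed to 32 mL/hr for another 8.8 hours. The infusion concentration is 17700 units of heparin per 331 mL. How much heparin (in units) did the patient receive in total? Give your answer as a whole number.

19700 units

Concentration = 17700 units ÷ 331 mL = 53.47432 units/mL
Stage 1: 21.7 mL/hr × 4 hr = 86.8 mL → 86.8 mL × 53.47432 units/mL = 4641.571 units
Stage 2: 32 mL/hr × 8.8 hr = 281.6 mL → 281.6 mL × 53.47432 units/mL = 15058.37 units
Total = 4641.571 + 15058.37 = 19699.94 units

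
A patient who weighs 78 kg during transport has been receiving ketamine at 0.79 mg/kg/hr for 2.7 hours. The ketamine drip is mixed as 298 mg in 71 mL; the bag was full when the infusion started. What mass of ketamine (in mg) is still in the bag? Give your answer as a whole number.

132 mg

Dose = 0.79 mg/kg/hr × 78 kg = 61.62 mg/hr
Concentration = 298 mg ÷ 71 mL = 4.197183 mg/mL
Rate = 61.62 mg/hr ÷ 4.197183 mg/mL = 14.68128 mL/hr
Volume infused = 14.68128 mL/hr × 2.7 hr = 39.63944 mL
Volume remaining = 71 − 39.63944 = 31.36056 mL
Drug remaining = 31.36056 mL × 4.197183 mg/mL = 131.626 mg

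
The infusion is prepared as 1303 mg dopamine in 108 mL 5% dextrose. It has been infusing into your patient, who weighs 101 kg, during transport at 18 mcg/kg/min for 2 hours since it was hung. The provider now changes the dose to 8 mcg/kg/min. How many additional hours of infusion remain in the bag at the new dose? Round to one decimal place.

22.4 hours

Initial rate:
Dose = 18 mcg/kg/min × 101 kg = 1818 mcg/min
1818 mcg/min × 60 min/hr = 109080 mcg/hr
Concentration = 1303 mg ÷ 108 mL = 12.06481 mg/mL = 12064.81 mcg/mL
Rate = 109080 mcg/hr ÷ 12064.81 mcg/mL = 9.041167 mL/hr
Volume infused so far = 9.041167 mL/hr × 2 hr = 18.08233 mL
Volume remaining = 108 − 18.08233 = 89.91767 mL
New rate:
Dose = 8 mcg/kg/min × 101 kg = 808 mcg/min
808 mcg/min × 60 min/hr = 48480 mcg/hr
Rate = 48480 mcg/hr ÷ 12064.81 mcg/mL = 4.018296 mL/hr
Time remaining = 89.91767 mL ÷ 4.018296 mL/hr = 22.37706 hr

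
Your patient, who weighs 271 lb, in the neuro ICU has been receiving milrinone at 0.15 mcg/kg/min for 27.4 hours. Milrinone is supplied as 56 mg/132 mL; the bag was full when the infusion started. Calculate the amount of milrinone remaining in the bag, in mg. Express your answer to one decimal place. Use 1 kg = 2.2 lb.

Weight = 271 lb ÷ 2.2 lb/kg = 123.1818 kg
Dose = 0.15 mcg/kg/min × 123.1818 kg = 18.47727 mcg/min
18.47727 mcg/min × 60 min/hr = 1108.636 mcg/hr
Concentration = 56 mg ÷ 132 mL = 0.4242424 mg/mL = 424.2424 mcg/mL
Rate = 1108.636 mcg/hr ÷ 424.2424 mcg/mL = 2.613214 mL/hr
Volume infused = 2.613214 mL/hr × 27.4 hr = 71.60207 mL
Volume remaining = 132 − 71.60207 = 60.39793 mL
Drug remaining = 60.39793 mL × 424.2424 mcg/mL = 25623.36 mcg = 25.62336 mg

25.6 mg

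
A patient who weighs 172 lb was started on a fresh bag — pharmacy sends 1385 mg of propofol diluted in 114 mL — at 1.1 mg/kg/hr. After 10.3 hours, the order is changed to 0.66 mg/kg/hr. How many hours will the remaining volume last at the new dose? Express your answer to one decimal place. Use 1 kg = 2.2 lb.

9.7 hours

Initial rate:
Weight = 172 lb ÷ 2.2 lb/kg = 78.18182 kg
Dose = 1.1 mg/kg/hr × 78.18182 kg = 86 mg/hr
Concentration = 1385 mg ÷ 114 mL = 12.14912 mg/mL
Rate = 86 mg/hr ÷ 12.14912 mg/mL = 7.0787 mL/hr
Volume infused so far = 7.0787 mL/hr × 10.3 hr = 72.91061 mL
Volume remaining = 114 − 72.91061 = 41.08939 mL
New rate:
Dose = 0.66 mg/kg/hr × 78.18182 kg = 51.6 mg/hr
Rate = 51.6 mg/hr ÷ 12.14912 mg/mL = 4.24722 mL/hr
Time remaining = 41.08939 mL ÷ 4.24722 mL/hr = 9.674419 hr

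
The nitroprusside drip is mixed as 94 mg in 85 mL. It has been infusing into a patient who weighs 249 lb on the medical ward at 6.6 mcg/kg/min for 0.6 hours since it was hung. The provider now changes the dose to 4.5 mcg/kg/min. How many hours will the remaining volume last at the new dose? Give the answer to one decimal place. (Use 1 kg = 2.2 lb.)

Initial rate:
Weight = 249 lb ÷ 2.2 lb/kg = 113.1818 kg
Dose = 6.6 mcg/kg/min × 113.1818 kg = 747 mcg/min
747 mcg/min × 60 min/hr = 44820 mcg/hr
Concentration = 94 mg ÷ 85 mL = 1.105882 mg/mL = 1105.882 mcg/mL
Rate = 44820 mcg/hr ÷ 1105.882 mcg/mL = 40.52872 mL/hr
Volume infused so far = 40.52872 mL/hr × 0.6 hr = 24.31723 mL
Volume remaining = 85 − 24.31723 = 60.68277 mL
New rate:
Dose = 4.5 mcg/kg/min × 113.1818 kg = 509.3182 mcg/min
509.3182 mcg/min × 60 min/hr = 30559.09 mcg/hr
Rate = 30559.09 mcg/hr ÷ 1105.882 mcg/mL = 27.63322 mL/hr
Time remaining = 60.68277 mL ÷ 27.63322 mL/hr = 2.196008 hr

2.2 hours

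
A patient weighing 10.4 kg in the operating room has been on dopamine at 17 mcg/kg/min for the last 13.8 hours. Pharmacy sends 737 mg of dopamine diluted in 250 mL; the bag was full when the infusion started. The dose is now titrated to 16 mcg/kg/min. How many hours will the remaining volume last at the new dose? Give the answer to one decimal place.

59.2 hours

Initial rate:
Dose = 17 mcg/kg/min × 10.4 kg = 176.8 mcg/min
176.8 mcg/min × 60 min/hr = 10608 mcg/hr
Concentration = 737 mg ÷ 250 mL = 2.948 mg/mL = 2948 mcg/mL
Rate = 10608 mcg/hr ÷ 2948 mcg/mL = 3.598372 mL/hr
Volume infused so far = 3.598372 mL/hr × 13.8 hr = 49.65753 mL
Volume remaining = 250 − 49.65753 = 200.3425 mL
New rate:
Dose = 16 mcg/kg/min × 10.4 kg = 166.4 mcg/min
166.4 mcg/min × 60 min/hr = 9984 mcg/hr
Rate = 9984 mcg/hr ÷ 2948 mcg/mL = 3.386703 mL/hr
Time remaining = 200.3425 mL ÷ 3.386703 mL/hr = 59.15561 hr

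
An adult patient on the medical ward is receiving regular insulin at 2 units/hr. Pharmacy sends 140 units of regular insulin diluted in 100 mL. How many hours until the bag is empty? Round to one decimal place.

Concentration = 140 units ÷ 100 mL = 1.4 units/mL
Rate = 2 units/hr ÷ 1.4 units/mL = 1.428571 mL/hr
Duration = 100 mL ÷ 1.428571 mL/hr = 70 hr

70.0 hours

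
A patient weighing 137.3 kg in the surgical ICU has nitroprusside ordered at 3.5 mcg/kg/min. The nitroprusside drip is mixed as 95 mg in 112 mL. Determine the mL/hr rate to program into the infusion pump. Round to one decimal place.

Dose = 3.5 mcg/kg/min × 137.3 kg = 480.55 mcg/min
480.55 mcg/min × 60 min/hr = 28833 mcg/hr
Concentration = 95 mg ÷ 112 mL = 0.8482143 mg/mL = 848.2143 mcg/mL
Rate = 28833 mcg/hr ÷ 848.2143 mcg/mL = 33.99259 mL/hr

34.0 mL/hr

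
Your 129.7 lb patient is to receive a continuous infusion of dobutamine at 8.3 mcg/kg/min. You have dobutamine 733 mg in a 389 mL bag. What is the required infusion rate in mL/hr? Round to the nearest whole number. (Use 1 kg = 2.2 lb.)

16 mL/hr

Weight = 129.7 lb ÷ 2.2 lb/kg = 58.95455 kg
Dose = 8.3 mcg/kg/min × 58.95455 kg = 489.3227 mcg/min
489.3227 mcg/min × 60 min/hr = 29359.36 mcg/hr
Concentration = 733 mg ÷ 389 mL = 1.884319 mg/mL = 1884.319 mcg/mL
Rate = 29359.36 mcg/hr ÷ 1884.319 mcg/mL = 15.58089 mL/hr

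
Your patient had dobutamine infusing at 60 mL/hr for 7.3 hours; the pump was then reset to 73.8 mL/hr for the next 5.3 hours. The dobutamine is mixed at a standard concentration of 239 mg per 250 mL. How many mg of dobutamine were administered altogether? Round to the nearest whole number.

Concentration = 239 mg ÷ 250 mL = 0.956 mg/mL
Stage 1: 60 mL/hr × 7.3 hr = 438 mL → 438 mL × 0.956 mg/mL = 418.728 mg
Stage 2: 73.8 mL/hr × 5.3 hr = 391.14 mL → 391.14 mL × 0.956 mg/mL = 373.9298 mg
Total = 418.728 + 373.9298 = 792.6578 mg

793 mg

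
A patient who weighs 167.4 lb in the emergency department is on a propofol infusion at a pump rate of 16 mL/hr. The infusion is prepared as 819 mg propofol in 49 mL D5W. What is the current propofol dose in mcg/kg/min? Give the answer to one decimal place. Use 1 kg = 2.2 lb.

Weight = 167.4 lb ÷ 2.2 lb/kg = 76.09091 kg
Concentration = 819 mg ÷ 49 mL = 16.71429 mg/mL = 16714.29 mcg/mL
Drug rate = 16 mL/hr × 16714.29 mcg/mL = 267428.6 mcg/hr
267428.6 mcg/hr ÷ 60 min/hr = 4457.143 mcg/min
4457.143 mcg/min ÷ 76.09091 kg = 58.57655 mcg/kg/min

58.6 mcg/kg/min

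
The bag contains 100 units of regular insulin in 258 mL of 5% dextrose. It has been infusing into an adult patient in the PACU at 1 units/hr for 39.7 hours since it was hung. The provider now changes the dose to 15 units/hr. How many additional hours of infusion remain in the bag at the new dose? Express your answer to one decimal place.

4.0 hours

Initial rate:
Concentration = 100 units ÷ 258 mL = 0.3875969 units/mL
Rate = 1 units/hr ÷ 0.3875969 units/mL = 2.58 mL/hr
Volume infused so far = 2.58 mL/hr × 39.7 hr = 102.426 mL
Volume remaining = 258 − 102.426 = 155.574 mL
New rate:
Rate = 15 units/hr ÷ 0.3875969 units/mL = 38.7 mL/hr
Time remaining = 155.574 mL ÷ 38.7 mL/hr = 4.02 hr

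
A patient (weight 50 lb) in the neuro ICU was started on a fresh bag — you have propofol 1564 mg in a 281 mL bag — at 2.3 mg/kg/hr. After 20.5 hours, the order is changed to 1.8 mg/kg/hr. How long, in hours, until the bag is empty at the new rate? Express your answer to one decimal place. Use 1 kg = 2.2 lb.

12.0 hours

Initial rate:
Weight = 50 lb ÷ 2.2 lb/kg = 22.72727 kg
Dose = 2.3 mg/kg/hr × 22.72727 kg = 52.27273 mg/hr
Concentration = 1564 mg ÷ 281 mL = 5.565836 mg/mL
Rate = 52.27273 mg/hr ÷ 5.565836 mg/mL = 9.391711 mL/hr
Volume infused so far = 9.391711 mL/hr × 20.5 hr = 192.5301 mL
Volume remaining = 281 − 192.5301 = 88.46992 mL
New rate:
Dose = 1.8 mg/kg/hr × 22.72727 kg = 40.90909 mg/hr
Rate = 40.90909 mg/hr ÷ 5.565836 mg/mL = 7.350035 mL/hr
Time remaining = 88.46992 mL ÷ 7.350035 mL/hr = 12.03667 hr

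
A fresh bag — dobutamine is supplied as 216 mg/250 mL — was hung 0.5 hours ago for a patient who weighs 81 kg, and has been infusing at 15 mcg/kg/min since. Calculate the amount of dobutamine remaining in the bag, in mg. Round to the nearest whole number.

Dose = 15 mcg/kg/min × 81 kg = 1215 mcg/min
1215 mcg/min × 60 min/hr = 72900 mcg/hr
Concentration = 216 mg ÷ 250 mL = 0.864 mg/mL = 864 mcg/mL
Rate = 72900 mcg/hr ÷ 864 mcg/mL = 84.375 mL/hr
Volume infused = 84.375 mL/hr × 0.5 hr = 42.1875 mL
Volume remaining = 250 − 42.1875 = 207.8125 mL
Drug remaining = 207.8125 mL × 864 mcg/mL = 179550 mcg = 179.55 mg

180 mg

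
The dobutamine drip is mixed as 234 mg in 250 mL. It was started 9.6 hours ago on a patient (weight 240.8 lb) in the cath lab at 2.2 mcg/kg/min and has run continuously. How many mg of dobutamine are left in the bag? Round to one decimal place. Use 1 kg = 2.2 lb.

Weight = 240.8 lb ÷ 2.2 lb/kg = 109.4545 kg
Dose = 2.2 mcg/kg/min × 109.4545 kg = 240.8 mcg/min
240.8 mcg/min × 60 min/hr = 14448 mcg/hr
Concentration = 234 mg ÷ 250 mL = 0.936 mg/mL = 936 mcg/mL
Rate = 14448 mcg/hr ÷ 936 mcg/mL = 15.4359 mL/hr
Volume infused = 15.4359 mL/hr × 9.6 hr = 148.1846 mL
Volume remaining = 250 − 148.1846 = 101.8154 mL
Drug remaining = 101.8154 mL × 936 mcg/mL = 95299.2 mcg = 95.2992 mg

95.3 mg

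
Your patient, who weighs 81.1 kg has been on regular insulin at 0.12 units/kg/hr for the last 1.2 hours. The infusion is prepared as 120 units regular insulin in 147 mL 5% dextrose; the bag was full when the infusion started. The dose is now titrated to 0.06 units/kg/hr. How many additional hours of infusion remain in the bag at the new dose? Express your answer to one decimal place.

Initial rate:
Dose = 0.12 units/kg/hr × 81.1 kg = 9.732 units/hr
Concentration = 120 units ÷ 147 mL = 0.8163265 units/mL
Rate = 9.732 units/hr ÷ 0.8163265 units/mL = 11.9217 mL/hr
Volume infused so far = 11.9217 mL/hr × 1.2 hr = 14.30604 mL
Volume remaining = 147 − 14.30604 = 132.694 mL
New rate:
Dose = 0.06 units/kg/hr × 81.1 kg = 4.866 units/hr
Rate = 4.866 units/hr ÷ 0.8163265 units/mL = 5.96085 mL/hr
Time remaining = 132.694 mL ÷ 5.96085 mL/hr = 22.26091 hr

22.3 hours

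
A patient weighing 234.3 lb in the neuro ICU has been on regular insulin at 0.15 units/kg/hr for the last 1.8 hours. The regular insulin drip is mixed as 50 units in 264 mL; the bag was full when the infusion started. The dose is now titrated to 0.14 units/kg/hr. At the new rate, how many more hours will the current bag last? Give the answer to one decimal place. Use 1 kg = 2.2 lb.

1.4 hours

Initial rate:
Weight = 234.3 lb ÷ 2.2 lb/kg = 106.5 kg
Dose = 0.15 units/kg/hr × 106.5 kg = 15.975 units/hr
Concentration = 50 units ÷ 264 mL = 0.1893939 units/mL
Rate = 15.975 units/hr ÷ 0.1893939 units/mL = 84.348 mL/hr
Volume infused so far = 84.348 mL/hr × 1.8 hr = 151.8264 mL
Volume remaining = 264 − 151.8264 = 112.1736 mL
New rate:
Dose = 0.14 units/kg/hr × 106.5 kg = 14.91 units/hr
Rate = 14.91 units/hr ÷ 0.1893939 units/mL = 78.7248 mL/hr
Time remaining = 112.1736 mL ÷ 78.7248 mL/hr = 1.424883 hr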